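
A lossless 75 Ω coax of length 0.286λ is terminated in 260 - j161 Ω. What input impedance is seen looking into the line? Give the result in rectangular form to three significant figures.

Z_in ≈ 17.4 + j26.9 Ω

βl = 2π × 0.286 = 103°
tan(βl) = tan(103°) = -4.35
Z_in = Z_0·(Z_L + jZ_0·tanβl)/(Z_0 + jZ_L·tanβl)
     = 75·(260 − j487)/(-625 − j1130)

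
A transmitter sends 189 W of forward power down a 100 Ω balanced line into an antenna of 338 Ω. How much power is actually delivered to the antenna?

Γ = (338 − 100)/(338 + 100) = 0.543
|Γ|² = 0.295
P_refl = |Γ|²·P_inc = 55.8 W, P_del = (1 − |Γ|²)·P_inc = 133 W

P_delivered ≈ 133 W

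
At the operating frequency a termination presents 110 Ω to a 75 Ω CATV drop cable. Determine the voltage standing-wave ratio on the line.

VSWR ≈ 1.47

For a purely resistive load, VSWR = R_L/Z_0 or Z_0/R_L (whichever > 1) = 110/75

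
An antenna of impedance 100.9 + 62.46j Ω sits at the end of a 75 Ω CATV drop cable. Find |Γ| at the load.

|Γ| ≈ 0.362

Γ = (Z_L − Z_0)/(Z_L + Z_0) = (25.9 + j62.46)/(175.9 + j62.46)
|Γ| = 67.6/187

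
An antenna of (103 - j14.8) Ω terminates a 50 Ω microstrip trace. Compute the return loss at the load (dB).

RL ≈ 8.92 dB

Γ = (53 − j14.8)/(153 − j14.8), |Γ| = 0.358
RL = −20·log₁₀|Γ| = −20·log₁₀(0.358)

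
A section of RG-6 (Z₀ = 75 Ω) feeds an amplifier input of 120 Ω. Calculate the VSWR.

VSWR ≈ 1.6

Γ = (120 − 75)/(120 + 75) = 0.231
VSWR = (1 + 0.231)/(1 − 0.231)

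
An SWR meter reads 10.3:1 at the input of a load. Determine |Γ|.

|Γ| ≈ 0.823

|Γ| = (S − 1)/(S + 1) = (10.3 − 1)/(10.3 + 1) = 9.3/11.3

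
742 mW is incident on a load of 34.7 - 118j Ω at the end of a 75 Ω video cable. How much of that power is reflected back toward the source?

P_reflected ≈ 444 mW

|Γ| = |(-40.3 − j118)/(109.7 − j118)| = 0.774
|Γ|² = 0.599
P_refl = |Γ|²·P_inc = 444 mW, P_del = (1 − |Γ|²)·P_inc = 298 mW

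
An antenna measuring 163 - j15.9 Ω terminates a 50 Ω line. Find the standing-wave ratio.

VSWR ≈ 3.29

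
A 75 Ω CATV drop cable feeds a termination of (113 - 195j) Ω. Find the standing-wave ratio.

Γ = (Z_L − Z_0)/(Z_L + Z_0) = (38 − j195)/(188 − j195)
|Γ| = 199/271 = 0.733
VSWR = (1 + |Γ|)/(1 − |Γ|) = 1.73/0.267

VSWR ≈ 6.5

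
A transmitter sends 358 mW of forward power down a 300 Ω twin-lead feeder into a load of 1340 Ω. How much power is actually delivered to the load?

Γ = (1340 − 300)/(1340 + 300) = 0.634
|Γ|² = 0.402
P_refl = |Γ|²·P_inc = 144 mW, P_del = (1 − |Γ|²)·P_inc = 214 mW

P_delivered ≈ 214 mW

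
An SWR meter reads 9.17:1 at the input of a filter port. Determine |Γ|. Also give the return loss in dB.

|Γ| = (S − 1)/(S + 1) = (9.17 − 1)/(9.17 + 1) = 8.17/10.2
RL = −20·log₁₀|Γ| = −20·log₁₀(0.803)

|Γ| ≈ 0.803; return loss ≈ 1.9 dB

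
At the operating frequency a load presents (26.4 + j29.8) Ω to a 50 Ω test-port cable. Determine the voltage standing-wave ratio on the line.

Γ = (Z_L − Z_0)/(Z_L + Z_0) = (-23.6 + j29.8)/(76.4 + j29.8)
|Γ| = 38/82 = 0.464
VSWR = (1 + |Γ|)/(1 − |Γ|) = 1.46/0.536

VSWR ≈ 2.73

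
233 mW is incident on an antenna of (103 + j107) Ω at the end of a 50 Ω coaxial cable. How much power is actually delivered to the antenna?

|Γ| = |(53 + j107)/(153 + j107)| = 0.64
|Γ|² = 0.409
P_refl = |Γ|²·P_inc = 95.3 mW, P_del = (1 − |Γ|²)·P_inc = 138 mW

P_delivered ≈ 138 mW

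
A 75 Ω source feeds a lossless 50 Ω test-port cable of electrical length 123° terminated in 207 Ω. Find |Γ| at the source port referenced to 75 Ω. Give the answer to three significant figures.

tan(βl) = -1.54
Z_in = Z_0·(Z_L + jZ_0·tanβl)/(Z_0 + jZ_L·tanβl) = 16.8 + j29.8 Ω
Γ_s = (Z_in − Z_s)/(Z_in + Z_s) = (-58.2 + j29.8)/(91.8 + j29.8), |Γ_s| = 0.678

|Γ| ≈ 0.678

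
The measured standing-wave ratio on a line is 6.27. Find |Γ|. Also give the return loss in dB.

|Γ| = (S − 1)/(S + 1) = (6.27 − 1)/(6.27 + 1) = 5.27/7.27
RL = −20·log₁₀|Γ| = −20·log₁₀(0.725)

|Γ| ≈ 0.725; return loss ≈ 2.79 dB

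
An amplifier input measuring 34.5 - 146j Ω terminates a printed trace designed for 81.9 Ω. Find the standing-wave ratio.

Γ = (Z_L − Z_0)/(Z_L + Z_0) = (-47.4 − j146)/(116.4 − j146)
|Γ| = 154/187 = 0.822
VSWR = (1 + |Γ|)/(1 − |Γ|) = 1.82/0.178

VSWR ≈ 10.2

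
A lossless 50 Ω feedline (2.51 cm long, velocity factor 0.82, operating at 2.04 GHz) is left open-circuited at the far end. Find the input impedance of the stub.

Z_in ≈ −j13.5 Ω

λ = v/f = 0.82·c / 2.04 GHz = 0.121 m
βl = 2π·l/λ = 2π × 0.208 = 74.9°
tan(βl) = 3.71
For an open-circuited stub, Z_in = −jZ_0·cot(βl) = −jZ_0/tan(βl)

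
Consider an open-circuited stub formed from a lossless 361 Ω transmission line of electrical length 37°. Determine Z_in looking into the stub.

tan(βl) = 0.754
For an open-circuited stub, Z_in = −jZ_0·cot(βl) = −jZ_0/tan(βl)

Z_in ≈ −j479 Ω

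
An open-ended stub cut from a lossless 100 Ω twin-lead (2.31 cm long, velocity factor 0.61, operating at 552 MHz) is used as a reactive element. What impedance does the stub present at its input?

Z_in ≈ −j214 Ω

λ = v/f = 0.61·c / 552 MHz = 0.332 m
βl = 2π·l/λ = 2π × 0.0697 = 25.1°
tan(βl) = 0.468
For an open-ended stub, Z_in = −jZ_0·cot(βl) = −jZ_0/tan(βl)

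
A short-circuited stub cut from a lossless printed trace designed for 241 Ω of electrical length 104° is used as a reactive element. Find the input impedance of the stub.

Z_in ≈ −j967 Ω

tan(βl) = -4.01
For a short-circuited stub, Z_in = jZ_0·tan(βl)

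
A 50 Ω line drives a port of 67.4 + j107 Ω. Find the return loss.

RL ≈ 3.32 dB

Γ = (17.4 + j107)/(117.4 + j107), |Γ| = 0.682
RL = −20·log₁₀|Γ| = −20·log₁₀(0.682)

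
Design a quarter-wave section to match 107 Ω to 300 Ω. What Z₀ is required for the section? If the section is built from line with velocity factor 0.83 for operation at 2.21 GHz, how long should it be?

Z_qwt ≈ 179 Ω; length ≈ 2.82 cm

Z_qwt = √(Z_0·R_L) = √(300 × 107) = √32100
λ = 0.83·c/f = 0.113 m, so l = λ/4 = 0.0282 m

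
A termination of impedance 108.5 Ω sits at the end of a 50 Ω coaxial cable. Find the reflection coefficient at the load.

Γ = 0.369

Γ = (Z_L − Z_0)/(Z_L + Z_0) = (108.5 − 50)/(108.5 + 50) = 58.5/158.5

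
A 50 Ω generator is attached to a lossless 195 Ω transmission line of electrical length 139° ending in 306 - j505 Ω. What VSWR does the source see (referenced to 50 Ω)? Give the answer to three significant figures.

tan(βl) = -0.869
Z_in = Z_0·(Z_L + jZ_0·tanβl)/(Z_0 + jZ_L·tanβl) = 157 + j368 Ω
Γ_s = (Z_in − Z_s)/(Z_in + Z_s) = (107 + j368)/(207 + j368), |Γ_s| = 0.908
VSWR = (1 + |Γ_s|)/(1 − |Γ_s|)

VSWR ≈ 20.7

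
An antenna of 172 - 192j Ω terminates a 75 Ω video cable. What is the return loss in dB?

RL ≈ 3.25 dB

Γ = (97 − j192)/(247 − j192), |Γ| = 0.688
RL = −20·log₁₀|Γ| = −20·log₁₀(0.688)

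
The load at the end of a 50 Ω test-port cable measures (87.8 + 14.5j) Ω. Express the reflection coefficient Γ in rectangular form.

Γ = (Z_L − Z_0)/(Z_L + Z_0) = (37.8 + j14.5)/(137.8 + j14.5)

Γ ≈ 0.282 + j0.0755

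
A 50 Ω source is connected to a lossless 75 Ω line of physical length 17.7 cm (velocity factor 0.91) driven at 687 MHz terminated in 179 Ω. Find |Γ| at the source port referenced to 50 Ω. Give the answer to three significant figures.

λ = v/f = 0.91·c / 687 MHz = 0.397 m
βl = 2π·l/λ = 2π × 0.445 = 160°
tan(βl) = -0.357
Z_in = Z_0·(Z_L + jZ_0·tanβl)/(Z_0 + jZ_L·tanβl) = 117 + j72.9 Ω
Γ_s = (Z_in − Z_s)/(Z_in + Z_s) = (66.9 + j72.9)/(167 + j72.9), |Γ_s| = 0.543

|Γ| ≈ 0.543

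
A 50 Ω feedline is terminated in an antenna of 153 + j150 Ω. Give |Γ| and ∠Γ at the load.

Γ ≈ 0.721 ∠ 19.1°

Γ = (Z_L − Z_0)/(Z_L + Z_0) = (103 + j150)/(203 + j150)
|Γ| = 182/252 = 0.721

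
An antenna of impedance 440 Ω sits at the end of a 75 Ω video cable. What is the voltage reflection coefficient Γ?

Γ = (Z_L − Z_0)/(Z_L + Z_0) = (440 − 75)/(440 + 75) = 365/515

Γ = 0.709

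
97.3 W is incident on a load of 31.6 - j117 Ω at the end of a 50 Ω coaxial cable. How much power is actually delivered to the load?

|Γ| = |(-18.4 − j117)/(81.6 − j117)| = 0.83
|Γ|² = 0.689
P_refl = |Γ|²·P_inc = 67.1 W, P_del = (1 − |Γ|²)·P_inc = 30.2 W

P_delivered ≈ 30.2 W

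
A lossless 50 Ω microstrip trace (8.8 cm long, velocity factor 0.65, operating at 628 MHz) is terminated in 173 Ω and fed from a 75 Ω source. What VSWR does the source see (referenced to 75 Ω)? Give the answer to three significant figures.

λ = v/f = 0.65·c / 628 MHz = 0.311 m
βl = 2π·l/λ = 2π × 0.283 = 102°
tan(βl) = -4.69
Z_in = Z_0·(Z_L + jZ_0·tanβl)/(Z_0 + jZ_L·tanβl) = 15 + j9.72 Ω
Γ_s = (Z_in − Z_s)/(Z_in + Z_s) = (-60 + j9.72)/(90 + j9.72), |Γ_s| = 0.671
VSWR = (1 + |Γ_s|)/(1 − |Γ_s|)

VSWR ≈ 5.07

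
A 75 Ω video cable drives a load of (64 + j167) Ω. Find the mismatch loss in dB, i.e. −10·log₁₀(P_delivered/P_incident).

mismatch loss ≈ 3.91 dB

Γ = (-11 + j167)/(139 + j167), |Γ| = 0.77
|Γ|² = 0.593, so P_del/P_inc = 1 − |Γ|² = 0.407
ML = −10·log₁₀(1 − |Γ|²)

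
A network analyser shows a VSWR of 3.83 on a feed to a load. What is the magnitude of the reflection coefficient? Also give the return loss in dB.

|Γ| ≈ 0.586; return loss ≈ 4.64 dB

|Γ| = (S − 1)/(S + 1) = (3.83 − 1)/(3.83 + 1) = 2.83/4.83
RL = −20·log₁₀|Γ| = −20·log₁₀(0.586)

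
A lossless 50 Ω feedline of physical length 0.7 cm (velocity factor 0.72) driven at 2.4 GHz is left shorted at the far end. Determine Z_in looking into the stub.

λ = v/f = 0.72·c / 2.4 GHz = 0.09 m
βl = 2π·l/λ = 2π × 0.0778 = 28°
tan(βl) = 0.532
For a shorted stub, Z_in = jZ_0·tan(βl)

Z_in ≈ +j26.6 Ω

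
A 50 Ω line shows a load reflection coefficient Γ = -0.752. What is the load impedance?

Z_L = Z_0·(1 + Γ)/(1 − Γ) = 50·(0.248)/(1.75)

Z_L ≈ 7.08 Ω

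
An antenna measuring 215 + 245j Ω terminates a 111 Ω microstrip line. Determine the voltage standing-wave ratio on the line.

VSWR ≈ 4.76

Γ = (Z_L − Z_0)/(Z_L + Z_0) = (104 + j245)/(326 + j245)
|Γ| = 266/408 = 0.653
VSWR = (1 + |Γ|)/(1 − |Γ|) = 1.65/0.347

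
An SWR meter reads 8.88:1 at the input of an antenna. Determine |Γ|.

|Γ| = (S − 1)/(S + 1) = (8.88 − 1)/(8.88 + 1) = 7.88/9.88

|Γ| ≈ 0.798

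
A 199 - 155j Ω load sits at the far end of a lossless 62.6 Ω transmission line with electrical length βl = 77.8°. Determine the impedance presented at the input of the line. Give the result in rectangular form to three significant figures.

Z_in ≈ 12 − j3.37 Ω

tan(βl) = tan(77.8°) = 4.63
Z_in = Z_0·(Z_L + jZ_0·tanβl)/(Z_0 + jZ_L·tanβl)
     = 62.6·(199 + j135)/(780 + j920)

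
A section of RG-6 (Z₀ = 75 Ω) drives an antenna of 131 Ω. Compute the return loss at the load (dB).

Γ = (131 − 75)/(131 + 75) = 0.272
RL = −20·log₁₀|Γ| = −20·log₁₀(0.272)

RL ≈ 11.3 dB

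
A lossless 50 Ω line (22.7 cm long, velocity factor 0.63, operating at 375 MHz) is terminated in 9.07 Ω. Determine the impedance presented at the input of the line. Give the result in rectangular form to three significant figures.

λ = v/f = 0.63·c / 375 MHz = 0.504 m
βl = 2π·l/λ = 2π × 0.45 = 162°
tan(βl) = tan(162°) = -0.322
Z_in = Z_0·(Z_L + jZ_0·tanβl)/(Z_0 + jZ_L·tanβl)
     = 50·(9.07 − j16.1)/(50 − j2.92)

Z_in ≈ 9.98 − j15.5 Ω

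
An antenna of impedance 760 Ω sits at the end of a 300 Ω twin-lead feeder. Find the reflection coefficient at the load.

Γ = (Z_L − Z_0)/(Z_L + Z_0) = (760 − 300)/(760 + 300) = 460/1060

Γ = 0.434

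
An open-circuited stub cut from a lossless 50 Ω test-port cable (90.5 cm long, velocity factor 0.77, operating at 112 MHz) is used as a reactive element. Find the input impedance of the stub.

Z_in ≈ +j124 Ω

λ = v/f = 0.77·c / 112 MHz = 2.06 m
βl = 2π·l/λ = 2π × 0.439 = 158°
tan(βl) = -0.405
For an open-circuited stub, Z_in = −jZ_0·cot(βl) = −jZ_0/tan(βl)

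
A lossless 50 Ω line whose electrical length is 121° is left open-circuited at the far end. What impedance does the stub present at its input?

Z_in ≈ +j30 Ω

tan(βl) = -1.66
For an open-circuited stub, Z_in = −jZ_0·cot(βl) = −jZ_0/tan(βl)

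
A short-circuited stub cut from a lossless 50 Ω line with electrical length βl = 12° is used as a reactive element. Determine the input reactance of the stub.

X_in ≈ 10.6 Ω (inductive)

tan(βl) = 0.213
For a short-circuited stub, Z_in = jZ_0·tan(βl)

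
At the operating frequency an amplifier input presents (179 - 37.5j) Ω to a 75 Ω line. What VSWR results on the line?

Γ = (Z_L − Z_0)/(Z_L + Z_0) = (104 − j37.5)/(254 − j37.5)
|Γ| = 111/257 = 0.431
VSWR = (1 + |Γ|)/(1 − |Γ|) = 1.43/0.569

VSWR ≈ 2.51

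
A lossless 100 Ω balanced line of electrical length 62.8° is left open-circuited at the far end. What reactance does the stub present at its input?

X_in ≈ -51.4 Ω (capacitive)

tan(βl) = 1.95
For an open-circuited stub, Z_in = −jZ_0·cot(βl) = −jZ_0/tan(βl)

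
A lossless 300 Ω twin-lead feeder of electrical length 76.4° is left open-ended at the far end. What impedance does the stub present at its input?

Z_in ≈ −j72.6 Ω

tan(βl) = 4.13
For an open-ended stub, Z_in = −jZ_0·cot(βl) = −jZ_0/tan(βl)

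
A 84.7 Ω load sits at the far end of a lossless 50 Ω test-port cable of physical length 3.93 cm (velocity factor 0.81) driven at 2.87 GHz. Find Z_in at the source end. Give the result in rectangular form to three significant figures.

λ = v/f = 0.81·c / 2.87 GHz = 0.0847 m
βl = 2π·l/λ = 2π × 0.464 = 167°
tan(βl) = tan(167°) = -0.229
Z_in = Z_0·(Z_L + jZ_0·tanβl)/(Z_0 + jZ_L·tanβl)
     = 50·(84.7 − j11.5)/(50 − j19.4)

Z_in ≈ 77.5 + j18.6 Ω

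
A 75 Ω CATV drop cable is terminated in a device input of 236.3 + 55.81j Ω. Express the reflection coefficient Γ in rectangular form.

Γ = (Z_L − Z_0)/(Z_L + Z_0) = (161.3 + j55.81)/(311.3 + j55.81)

Γ ≈ 0.533 + j0.0837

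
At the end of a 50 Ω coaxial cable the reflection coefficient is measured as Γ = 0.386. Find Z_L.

Z_L ≈ 113 Ω

Z_L = Z_0·(1 + Γ)/(1 − Γ) = 50·(1.39)/(0.614)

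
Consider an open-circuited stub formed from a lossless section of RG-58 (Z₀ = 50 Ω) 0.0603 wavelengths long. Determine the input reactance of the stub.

X_in ≈ -126 Ω (capacitive)

βl = 2π × 0.0603 = 21.7°
tan(βl) = 0.398
For an open-circuited stub, Z_in = −jZ_0·cot(βl) = −jZ_0/tan(βl)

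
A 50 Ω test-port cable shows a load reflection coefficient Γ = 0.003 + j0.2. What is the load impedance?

Z_L ≈ 46.4 + j19.3 Ω

Z_L = Z_0·(1 + Γ)/(1 − Γ) = 50·(1 + j0.2)/(0.997 − j0.2)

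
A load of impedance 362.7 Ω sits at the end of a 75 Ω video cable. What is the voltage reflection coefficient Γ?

Γ = (Z_L − Z_0)/(Z_L + Z_0) = (362.7 − 75)/(362.7 + 75) = 287.7/437.7

Γ = 0.657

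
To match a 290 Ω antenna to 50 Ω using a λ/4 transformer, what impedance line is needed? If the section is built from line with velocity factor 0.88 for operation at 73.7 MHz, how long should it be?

Z_qwt = √(Z_0·R_L) = √(50 × 290) = √14500
λ = 0.88·c/f = 3.58 m, so l = λ/4 = 0.896 m

Z_qwt ≈ 120 Ω; length ≈ 89.6 cm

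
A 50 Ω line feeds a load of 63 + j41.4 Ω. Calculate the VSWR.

Γ = (Z_L − Z_0)/(Z_L + Z_0) = (13 + j41.4)/(113 + j41.4)
|Γ| = 43.4/120 = 0.361
VSWR = (1 + |Γ|)/(1 − |Γ|) = 1.36/0.639

VSWR ≈ 2.13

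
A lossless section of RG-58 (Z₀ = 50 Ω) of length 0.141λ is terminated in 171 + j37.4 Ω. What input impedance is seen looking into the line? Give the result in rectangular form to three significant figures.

Z_in ≈ 24.4 − j40.3 Ω

βl = 2π × 0.141 = 50.8°
tan(βl) = tan(50.8°) = 1.22
Z_in = Z_0·(Z_L + jZ_0·tanβl)/(Z_0 + jZ_L·tanβl)
     = 50·(171 + j98.6)/(4.21 + j209)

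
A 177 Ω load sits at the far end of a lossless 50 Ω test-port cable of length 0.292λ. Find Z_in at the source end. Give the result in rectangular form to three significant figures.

βl = 2π × 0.292 = 105°
tan(βl) = tan(105°) = -3.7
Z_in = Z_0·(Z_L + jZ_0·tanβl)/(Z_0 + jZ_L·tanβl)
     = 50·(177 − j185)/(50 − j655)

Z_in ≈ 15.1 + j12.4 Ω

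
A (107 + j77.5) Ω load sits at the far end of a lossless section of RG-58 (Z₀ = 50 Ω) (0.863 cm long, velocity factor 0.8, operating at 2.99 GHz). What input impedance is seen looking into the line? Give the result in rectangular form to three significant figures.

λ = v/f = 0.8·c / 2.99 GHz = 0.0803 m
βl = 2π·l/λ = 2π × 0.108 = 38.7°
tan(βl) = tan(38.7°) = 0.801
Z_in = Z_0·(Z_L + jZ_0·tanβl)/(Z_0 + jZ_L·tanβl)
     = 50·(107 + j118)/(-12.1 + j85.7)

Z_in ≈ 58.6 − j70.7 Ω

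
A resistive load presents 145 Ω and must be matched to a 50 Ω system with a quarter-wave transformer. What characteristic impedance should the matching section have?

Z_qwt ≈ 85.1 Ω

Z_qwt = √(Z_0·R_L) = √(50 × 145) = √7250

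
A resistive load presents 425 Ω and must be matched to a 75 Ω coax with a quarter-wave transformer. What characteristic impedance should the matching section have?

Z_qwt = √(Z_0·R_L) = √(75 × 425) = √31880

Z_qwt ≈ 179 Ω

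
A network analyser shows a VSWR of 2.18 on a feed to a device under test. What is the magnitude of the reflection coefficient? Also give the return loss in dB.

|Γ| ≈ 0.371; return loss ≈ 8.61 dB

|Γ| = (S − 1)/(S + 1) = (2.18 − 1)/(2.18 + 1) = 1.18/3.18
RL = −20·log₁₀|Γ| = −20·log₁₀(0.371)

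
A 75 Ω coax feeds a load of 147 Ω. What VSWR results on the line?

VSWR ≈ 1.96

Γ = (147 − 75)/(147 + 75) = 0.324
VSWR = (1 + 0.324)/(1 − 0.324)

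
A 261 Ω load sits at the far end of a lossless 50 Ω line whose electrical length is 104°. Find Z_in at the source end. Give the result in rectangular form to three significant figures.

Z_in ≈ 10.2 + j12 Ω

tan(βl) = tan(104°) = -4.01
Z_in = Z_0·(Z_L + jZ_0·tanβl)/(Z_0 + jZ_L·tanβl)
     = 50·(261 − j201)/(50 − j1050)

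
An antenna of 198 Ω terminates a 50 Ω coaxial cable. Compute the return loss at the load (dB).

Γ = (198 − 50)/(198 + 50) = 0.597
RL = −20·log₁₀|Γ| = −20·log₁₀(0.597)

RL ≈ 4.48 dB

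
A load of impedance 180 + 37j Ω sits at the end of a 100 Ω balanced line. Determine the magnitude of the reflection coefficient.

|Γ| ≈ 0.312

Γ = (Z_L − Z_0)/(Z_L + Z_0) = (80 + j37)/(280 + j37)
|Γ| = 88.1/282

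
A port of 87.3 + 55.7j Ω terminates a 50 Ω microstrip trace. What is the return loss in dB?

Γ = (37.3 + j55.7)/(137.3 + j55.7), |Γ| = 0.452
RL = −20·log₁₀|Γ| = −20·log₁₀(0.452)

RL ≈ 6.89 dB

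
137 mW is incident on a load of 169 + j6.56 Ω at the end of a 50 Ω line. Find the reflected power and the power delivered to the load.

P_reflected ≈ 40.5 mW; P_delivered ≈ 96.5 mW

|Γ| = |(119 + j6.56)/(219 + j6.56)| = 0.544
|Γ|² = 0.296
P_refl = |Γ|²·P_inc = 40.5 mW, P_del = (1 − |Γ|²)·P_inc = 96.5 mW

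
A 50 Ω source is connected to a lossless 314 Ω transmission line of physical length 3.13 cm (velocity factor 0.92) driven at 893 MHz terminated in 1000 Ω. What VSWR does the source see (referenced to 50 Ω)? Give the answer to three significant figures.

VSWR ≈ 13.8

λ = v/f = 0.92·c / 893 MHz = 0.309 m
βl = 2π·l/λ = 2π × 0.101 = 36.5°
tan(βl) = 0.739
Z_in = Z_0·(Z_L + jZ_0·tanβl)/(Z_0 + jZ_L·tanβl) = 237 − j324 Ω
Γ_s = (Z_in − Z_s)/(Z_in + Z_s) = (187 − j324)/(287 − j324), |Γ_s| = 0.865
VSWR = (1 + |Γ_s|)/(1 − |Γ_s|)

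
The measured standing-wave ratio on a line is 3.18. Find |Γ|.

|Γ| ≈ 0.522

|Γ| = (S − 1)/(S + 1) = (3.18 − 1)/(3.18 + 1) = 2.18/4.18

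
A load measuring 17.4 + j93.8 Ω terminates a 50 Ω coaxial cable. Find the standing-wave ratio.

Γ = (Z_L − Z_0)/(Z_L + Z_0) = (-32.6 + j93.8)/(67.4 + j93.8)
|Γ| = 99.3/116 = 0.86
VSWR = (1 + |Γ|)/(1 − |Γ|) = 1.86/0.14

VSWR ≈ 13.3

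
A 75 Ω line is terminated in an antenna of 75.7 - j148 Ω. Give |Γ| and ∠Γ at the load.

Γ ≈ 0.701 ∠ -45.2°

Γ = (Z_L − Z_0)/(Z_L + Z_0) = (0.7 − j148)/(150.7 − j148)
|Γ| = 148/211 = 0.701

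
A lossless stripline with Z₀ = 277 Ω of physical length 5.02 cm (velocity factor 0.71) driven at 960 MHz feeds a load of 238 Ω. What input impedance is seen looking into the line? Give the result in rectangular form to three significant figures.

λ = v/f = 0.71·c / 960 MHz = 0.222 m
βl = 2π·l/λ = 2π × 0.226 = 81.5°
tan(βl) = tan(81.5°) = 6.65
Z_in = Z_0·(Z_L + jZ_0·tanβl)/(Z_0 + jZ_L·tanβl)
     = 277·(238 + j1840)/(277 + j1580)

Z_in ≈ 320 + j14.3 Ω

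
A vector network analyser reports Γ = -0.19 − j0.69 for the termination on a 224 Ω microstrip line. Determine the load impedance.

Z_L ≈ 57.7 − j163 Ω

Z_L = Z_0·(1 + Γ)/(1 − Γ) = 224·(0.81 − j0.69)/(1.19 + j0.69)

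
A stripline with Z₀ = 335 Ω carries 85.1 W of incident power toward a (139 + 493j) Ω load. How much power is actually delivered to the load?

P_delivered ≈ 33.9 W

|Γ| = |(-196 + j493)/(474 + j493)| = 0.776
|Γ|² = 0.602
P_refl = |Γ|²·P_inc = 51.2 W, P_del = (1 − |Γ|²)·P_inc = 33.9 W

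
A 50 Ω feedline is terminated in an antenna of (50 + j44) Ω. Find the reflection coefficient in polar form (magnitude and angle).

Γ = (Z_L − Z_0)/(Z_L + Z_0) = (0 + j44)/(100 + j44)
|Γ| = 44/109 = 0.403

Γ ≈ 0.403 ∠ 66.3°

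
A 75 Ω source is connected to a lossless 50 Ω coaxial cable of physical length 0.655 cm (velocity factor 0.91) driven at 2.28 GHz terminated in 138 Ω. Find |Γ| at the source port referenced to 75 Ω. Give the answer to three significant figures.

λ = v/f = 0.91·c / 2.28 GHz = 0.12 m
βl = 2π·l/λ = 2π × 0.0547 = 19.7°
tan(βl) = 0.358
Z_in = Z_0·(Z_L + jZ_0·tanβl)/(Z_0 + jZ_L·tanβl) = 78.8 − j59.9 Ω
Γ_s = (Z_in − Z_s)/(Z_in + Z_s) = (3.79 − j59.9)/(154 − j59.9), |Γ_s| = 0.364

|Γ| ≈ 0.364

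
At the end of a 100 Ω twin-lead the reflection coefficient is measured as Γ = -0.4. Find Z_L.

Z_L ≈ 42.9 Ω

Z_L = Z_0·(1 + Γ)/(1 − Γ) = 100·(0.6)/(1.4)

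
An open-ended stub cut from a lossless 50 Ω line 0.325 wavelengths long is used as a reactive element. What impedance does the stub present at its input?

βl = 2π × 0.325 = 117°
tan(βl) = -1.96
For an open-ended stub, Z_in = −jZ_0·cot(βl) = −jZ_0/tan(βl)

Z_in ≈ +j25.5 Ω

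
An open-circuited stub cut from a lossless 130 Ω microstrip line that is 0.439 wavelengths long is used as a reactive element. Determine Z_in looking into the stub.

Z_in ≈ +j322 Ω

βl = 2π × 0.439 = 158°
tan(βl) = -0.403
For an open-circuited stub, Z_in = −jZ_0·cot(βl) = −jZ_0/tan(βl)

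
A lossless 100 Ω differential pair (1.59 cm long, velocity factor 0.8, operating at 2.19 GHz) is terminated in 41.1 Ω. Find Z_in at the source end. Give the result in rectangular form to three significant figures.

Z_in ≈ 85.5 + j83.7 Ω

λ = v/f = 0.8·c / 2.19 GHz = 0.11 m
βl = 2π·l/λ = 2π × 0.145 = 52.2°
tan(βl) = tan(52.2°) = 1.29
Z_in = Z_0·(Z_L + jZ_0·tanβl)/(Z_0 + jZ_L·tanβl)
     = 100·(41.1 + j129)/(100 + j53)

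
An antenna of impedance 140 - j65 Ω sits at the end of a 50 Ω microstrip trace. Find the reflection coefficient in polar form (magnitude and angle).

Γ = (Z_L − Z_0)/(Z_L + Z_0) = (90 − j65)/(190 − j65)
|Γ| = 111/201 = 0.553

Γ ≈ 0.553 ∠ -17°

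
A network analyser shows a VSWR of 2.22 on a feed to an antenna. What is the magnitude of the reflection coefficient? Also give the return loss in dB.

|Γ| ≈ 0.379; return loss ≈ 8.43 dB

|Γ| = (S − 1)/(S + 1) = (2.22 − 1)/(2.22 + 1) = 1.22/3.22
RL = −20·log₁₀|Γ| = −20·log₁₀(0.379)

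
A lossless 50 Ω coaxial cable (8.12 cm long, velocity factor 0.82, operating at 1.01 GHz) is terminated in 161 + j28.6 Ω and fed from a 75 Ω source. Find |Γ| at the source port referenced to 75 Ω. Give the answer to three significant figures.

λ = v/f = 0.82·c / 1.01 GHz = 0.244 m
βl = 2π·l/λ = 2π × 0.333 = 120°
tan(βl) = -1.73
Z_in = Z_0·(Z_L + jZ_0·tanβl)/(Z_0 + jZ_L·tanβl) = 18.4 + j22.3 Ω
Γ_s = (Z_in − Z_s)/(Z_in + Z_s) = (-56.6 + j22.3)/(93.4 + j22.3), |Γ_s| = 0.634

|Γ| ≈ 0.634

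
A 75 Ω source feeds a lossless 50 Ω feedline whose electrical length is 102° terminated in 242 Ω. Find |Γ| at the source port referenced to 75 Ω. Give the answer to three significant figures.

|Γ| ≈ 0.753

tan(βl) = -4.7
Z_in = Z_0·(Z_L + jZ_0·tanβl)/(Z_0 + jZ_L·tanβl) = 10.8 + j10.2 Ω
Γ_s = (Z_in − Z_s)/(Z_in + Z_s) = (-64.2 + j10.2)/(85.8 + j10.2), |Γ_s| = 0.753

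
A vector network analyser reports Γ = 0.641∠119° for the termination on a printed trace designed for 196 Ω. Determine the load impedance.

Z_L = Z_0·(1 + Γ)/(1 − Γ) = 196·(0.689 + j0.561)/(1.31 − j0.561)

Z_L ≈ 56.8 + j108 Ω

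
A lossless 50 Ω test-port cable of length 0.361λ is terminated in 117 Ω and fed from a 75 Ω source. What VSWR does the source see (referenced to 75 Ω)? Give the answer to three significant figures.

βl = 2π × 0.361 = 130°
tan(βl) = -1.19
Z_in = Z_0·(Z_L + jZ_0·tanβl)/(Z_0 + jZ_L·tanβl) = 32.2 + j30.4 Ω
Γ_s = (Z_in − Z_s)/(Z_in + Z_s) = (-42.8 + j30.4)/(107 + j30.4), |Γ_s| = 0.471
VSWR = (1 + |Γ_s|)/(1 − |Γ_s|)

VSWR ≈ 2.78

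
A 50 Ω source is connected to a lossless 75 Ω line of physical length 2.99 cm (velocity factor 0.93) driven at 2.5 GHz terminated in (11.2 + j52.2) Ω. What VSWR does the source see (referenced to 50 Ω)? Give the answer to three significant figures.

λ = v/f = 0.93·c / 2.5 GHz = 0.112 m
βl = 2π·l/λ = 2π × 0.268 = 96.5°
tan(βl) = -8.84
Z_in = Z_0·(Z_L + jZ_0·tanβl)/(Z_0 + jZ_L·tanβl) = 16.8 − j82.3 Ω
Γ_s = (Z_in − Z_s)/(Z_in + Z_s) = (-33.2 − j82.3)/(66.8 − j82.3), |Γ_s| = 0.838
VSWR = (1 + |Γ_s|)/(1 − |Γ_s|)

VSWR ≈ 11.3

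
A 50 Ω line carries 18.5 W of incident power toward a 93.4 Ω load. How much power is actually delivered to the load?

Γ = (93.4 − 50)/(93.4 + 50) = 0.303
|Γ|² = 0.0916
P_refl = |Γ|²·P_inc = 1.69 W, P_del = (1 − |Γ|²)·P_inc = 16.8 W

P_delivered ≈ 16.8 W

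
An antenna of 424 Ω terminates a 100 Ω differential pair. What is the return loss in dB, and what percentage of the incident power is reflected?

Γ = (424 − 100)/(424 + 100) = 0.618
RL = −20·log₁₀(0.618) = 4.18 dB
P_refl/P_inc = |Γ|² = 0.382

RL ≈ 4.18 dB; 38.2% of incident power reflected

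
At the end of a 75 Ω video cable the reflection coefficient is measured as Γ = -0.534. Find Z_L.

Z_L ≈ 22.8 Ω

Z_L = Z_0·(1 + Γ)/(1 − Γ) = 75·(0.466)/(1.53)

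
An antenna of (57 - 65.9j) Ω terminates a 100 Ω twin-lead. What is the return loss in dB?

RL ≈ 6.7 dB

Γ = (-43 − j65.9)/(157 − j65.9), |Γ| = 0.462
RL = −20·log₁₀|Γ| = −20·log₁₀(0.462)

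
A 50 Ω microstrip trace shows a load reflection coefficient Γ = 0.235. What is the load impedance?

Z_L ≈ 80.7 Ω

Z_L = Z_0·(1 + Γ)/(1 − Γ) = 50·(1.23)/(0.765)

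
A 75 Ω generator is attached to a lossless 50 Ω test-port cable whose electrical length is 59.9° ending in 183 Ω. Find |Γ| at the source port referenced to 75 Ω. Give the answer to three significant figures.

|Γ| ≈ 0.652

tan(βl) = 1.73
Z_in = Z_0·(Z_L + jZ_0·tanβl)/(Z_0 + jZ_L·tanβl) = 17.8 − j26.2 Ω
Γ_s = (Z_in − Z_s)/(Z_in + Z_s) = (-57.2 − j26.2)/(92.8 − j26.2), |Γ_s| = 0.652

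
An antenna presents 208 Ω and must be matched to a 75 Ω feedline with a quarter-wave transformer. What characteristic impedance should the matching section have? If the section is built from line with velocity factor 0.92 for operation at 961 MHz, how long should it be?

Z_qwt = √(Z_0·R_L) = √(75 × 208) = √15600
λ = 0.92·c/f = 0.287 m, so l = λ/4 = 0.0718 m

Z_qwt ≈ 125 Ω; length ≈ 7.18 cm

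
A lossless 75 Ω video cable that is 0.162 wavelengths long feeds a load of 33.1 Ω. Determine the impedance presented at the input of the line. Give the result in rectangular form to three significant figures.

Z_in ≈ 79.4 + j64.7 Ω

βl = 2π × 0.162 = 58.3°
tan(βl) = tan(58.3°) = 1.62
Z_in = Z_0·(Z_L + jZ_0·tanβl)/(Z_0 + jZ_L·tanβl)
     = 75·(33.1 + j122)/(75 + j53.6)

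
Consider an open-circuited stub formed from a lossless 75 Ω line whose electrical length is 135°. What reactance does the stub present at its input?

tan(βl) = -1
For an open-circuited stub, Z_in = −jZ_0·cot(βl) = −jZ_0/tan(βl)

X_in ≈ 75 Ω (inductive)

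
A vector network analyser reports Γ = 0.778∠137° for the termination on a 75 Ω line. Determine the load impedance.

Z_L ≈ 10.8 + j29 Ω

Z_L = Z_0·(1 + Γ)/(1 − Γ) = 75·(0.431 + j0.531)/(1.57 − j0.531)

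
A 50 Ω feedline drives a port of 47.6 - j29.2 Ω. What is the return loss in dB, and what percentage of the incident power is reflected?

RL ≈ 10.8 dB; 8.27% of incident power reflected

Γ = (-2.4 − j29.2)/(97.6 − j29.2), |Γ| = 0.288
RL = −20·log₁₀(0.288) = 10.8 dB
P_refl/P_inc = |Γ|² = 0.0827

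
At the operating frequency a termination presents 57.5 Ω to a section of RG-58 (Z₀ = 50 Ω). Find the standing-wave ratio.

Γ = (57.5 − 50)/(57.5 + 50) = 0.0698
VSWR = (1 + 0.0698)/(1 − 0.0698)

VSWR ≈ 1.15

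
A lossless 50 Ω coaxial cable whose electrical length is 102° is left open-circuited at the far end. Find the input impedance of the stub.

tan(βl) = -4.7
For an open-circuited stub, Z_in = −jZ_0·cot(βl) = −jZ_0/tan(βl)

Z_in ≈ +j10.6 Ω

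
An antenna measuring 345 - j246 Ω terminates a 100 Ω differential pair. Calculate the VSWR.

VSWR ≈ 5.31

Γ = (Z_L − Z_0)/(Z_L + Z_0) = (245 − j246)/(445 − j246)
|Γ| = 347/508 = 0.683
VSWR = (1 + |Γ|)/(1 − |Γ|) = 1.68/0.317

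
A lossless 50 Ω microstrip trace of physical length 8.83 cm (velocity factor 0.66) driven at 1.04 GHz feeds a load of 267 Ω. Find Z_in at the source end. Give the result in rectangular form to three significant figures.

Z_in ≈ 111 + j126 Ω

λ = v/f = 0.66·c / 1.04 GHz = 0.19 m
βl = 2π·l/λ = 2π × 0.464 = 167°
tan(βl) = tan(167°) = -0.231
Z_in = Z_0·(Z_L + jZ_0·tanβl)/(Z_0 + jZ_L·tanβl)
     = 50·(267 − j11.6)/(50 − j61.8)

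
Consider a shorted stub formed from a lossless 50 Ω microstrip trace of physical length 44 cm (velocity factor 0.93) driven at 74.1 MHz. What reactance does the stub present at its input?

X_in ≈ 45.1 Ω (inductive)

λ = v/f = 0.93·c / 74.1 MHz = 3.77 m
βl = 2π·l/λ = 2π × 0.117 = 42.1°
tan(βl) = 0.903
For a shorted stub, Z_in = jZ_0·tan(βl)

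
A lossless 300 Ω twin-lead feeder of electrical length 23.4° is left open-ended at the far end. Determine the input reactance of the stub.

X_in ≈ -693 Ω (capacitive)

tan(βl) = 0.433
For an open-ended stub, Z_in = −jZ_0·cot(βl) = −jZ_0/tan(βl)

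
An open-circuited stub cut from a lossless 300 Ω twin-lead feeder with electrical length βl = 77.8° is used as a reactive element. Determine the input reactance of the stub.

tan(βl) = 4.63
For an open-circuited stub, Z_in = −jZ_0·cot(βl) = −jZ_0/tan(βl)

X_in ≈ -64.9 Ω (capacitive)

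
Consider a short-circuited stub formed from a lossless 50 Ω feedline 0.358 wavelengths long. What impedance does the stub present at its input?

Z_in ≈ −j62 Ω

βl = 2π × 0.358 = 129°
tan(βl) = -1.24
For a short-circuited stub, Z_in = jZ_0·tan(βl)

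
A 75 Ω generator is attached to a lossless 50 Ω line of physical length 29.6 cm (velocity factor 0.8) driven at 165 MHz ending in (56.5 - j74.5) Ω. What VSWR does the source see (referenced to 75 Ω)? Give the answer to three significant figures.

λ = v/f = 0.8·c / 165 MHz = 1.45 m
βl = 2π·l/λ = 2π × 0.203 = 73.3°
tan(βl) = 3.32
Z_in = Z_0·(Z_L + jZ_0·tanβl)/(Z_0 + jZ_L·tanβl) = 13.7 + j6.74 Ω
Γ_s = (Z_in − Z_s)/(Z_in + Z_s) = (-61.3 + j6.74)/(88.7 + j6.74), |Γ_s| = 0.692
VSWR = (1 + |Γ_s|)/(1 − |Γ_s|)

VSWR ≈ 5.5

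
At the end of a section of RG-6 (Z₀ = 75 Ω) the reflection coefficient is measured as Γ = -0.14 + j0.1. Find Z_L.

Z_L ≈ 55.6 + j11.5 Ω

Z_L = Z_0·(1 + Γ)/(1 − Γ) = 75·(0.86 + j0.1)/(1.14 − j0.1)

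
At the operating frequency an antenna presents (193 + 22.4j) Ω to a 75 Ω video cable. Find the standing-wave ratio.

VSWR ≈ 2.61

Γ = (Z_L − Z_0)/(Z_L + Z_0) = (118 + j22.4)/(268 + j22.4)
|Γ| = 120/269 = 0.447
VSWR = (1 + |Γ|)/(1 − |Γ|) = 1.45/0.553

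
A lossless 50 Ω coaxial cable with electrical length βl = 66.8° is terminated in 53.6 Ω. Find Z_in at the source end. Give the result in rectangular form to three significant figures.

tan(βl) = tan(66.8°) = 2.33
Z_in = Z_0·(Z_L + jZ_0·tanβl)/(Z_0 + jZ_L·tanβl)
     = 50·(53.6 + j117)/(50 + j125)

Z_in ≈ 47.6 − j2.4 Ω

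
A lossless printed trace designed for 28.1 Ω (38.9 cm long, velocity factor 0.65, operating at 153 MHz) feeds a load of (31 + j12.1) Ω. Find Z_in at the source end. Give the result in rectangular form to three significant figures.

Z_in ≈ 19 − j3.49 Ω

λ = v/f = 0.65·c / 153 MHz = 1.27 m
βl = 2π·l/λ = 2π × 0.305 = 110°
tan(βl) = tan(110°) = -2.77
Z_in = Z_0·(Z_L + jZ_0·tanβl)/(Z_0 + jZ_L·tanβl)
     = 28.1·(31 − j65.6)/(61.6 − j85.7)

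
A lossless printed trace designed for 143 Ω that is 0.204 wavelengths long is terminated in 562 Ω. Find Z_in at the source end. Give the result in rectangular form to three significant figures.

Z_in ≈ 39.4 − j39.5 Ω

βl = 2π × 0.204 = 73.4°
tan(βl) = tan(73.4°) = 3.36
Z_in = Z_0·(Z_L + jZ_0·tanβl)/(Z_0 + jZ_L·tanβl)
     = 143·(562 + j481)/(143 + j1890)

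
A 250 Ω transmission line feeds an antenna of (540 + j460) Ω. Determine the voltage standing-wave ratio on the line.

Γ = (Z_L − Z_0)/(Z_L + Z_0) = (290 + j460)/(790 + j460)
|Γ| = 544/914 = 0.595
VSWR = (1 + |Γ|)/(1 − |Γ|) = 1.59/0.405

VSWR ≈ 3.94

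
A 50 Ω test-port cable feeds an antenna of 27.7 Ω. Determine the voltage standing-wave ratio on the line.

For a purely resistive load, VSWR = R_L/Z_0 or Z_0/R_L (whichever > 1) = 50/27.7

VSWR ≈ 1.81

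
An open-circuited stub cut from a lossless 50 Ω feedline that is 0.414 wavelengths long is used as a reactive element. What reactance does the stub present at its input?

βl = 2π × 0.414 = 149°
tan(βl) = -0.6
For an open-circuited stub, Z_in = −jZ_0·cot(βl) = −jZ_0/tan(βl)

X_in ≈ 83.3 Ω (inductive)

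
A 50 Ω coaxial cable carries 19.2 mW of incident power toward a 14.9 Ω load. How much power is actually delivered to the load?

P_delivered ≈ 13.6 mW

Γ = (14.9 − 50)/(14.9 + 50) = -0.541
|Γ|² = 0.292
P_refl = |Γ|²·P_inc = 5.62 mW, P_del = (1 − |Γ|²)·P_inc = 13.6 mW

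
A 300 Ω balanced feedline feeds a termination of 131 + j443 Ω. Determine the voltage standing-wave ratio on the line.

Γ = (Z_L − Z_0)/(Z_L + Z_0) = (-169 + j443)/(431 + j443)
|Γ| = 474/618 = 0.767
VSWR = (1 + |Γ|)/(1 − |Γ|) = 1.77/0.233

VSWR ≈ 7.59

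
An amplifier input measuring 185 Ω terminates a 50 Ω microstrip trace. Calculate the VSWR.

VSWR ≈ 3.7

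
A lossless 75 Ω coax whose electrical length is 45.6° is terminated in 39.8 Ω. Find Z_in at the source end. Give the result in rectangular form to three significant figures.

Z_in ≈ 62.8 + j42.5 Ω

tan(βl) = tan(45.6°) = 1.02
Z_in = Z_0·(Z_L + jZ_0·tanβl)/(Z_0 + jZ_L·tanβl)
     = 75·(39.8 + j76.6)/(75 + j40.6)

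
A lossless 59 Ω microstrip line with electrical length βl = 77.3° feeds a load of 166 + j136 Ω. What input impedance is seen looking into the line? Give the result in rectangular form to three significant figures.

tan(βl) = tan(77.3°) = 4.44
Z_in = Z_0·(Z_L + jZ_0·tanβl)/(Z_0 + jZ_L·tanβl)
     = 59·(166 + j398)/(-544 + j737)

Z_in ≈ 14.2 − j23.8 Ω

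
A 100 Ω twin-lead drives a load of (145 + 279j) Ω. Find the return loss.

Γ = (45 + j279)/(245 + j279), |Γ| = 0.761
RL = −20·log₁₀|Γ| = −20·log₁₀(0.761)

RL ≈ 2.37 dB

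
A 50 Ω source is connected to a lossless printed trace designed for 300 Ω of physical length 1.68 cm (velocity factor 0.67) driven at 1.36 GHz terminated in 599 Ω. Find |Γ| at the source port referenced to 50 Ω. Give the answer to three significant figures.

λ = v/f = 0.67·c / 1.36 GHz = 0.148 m
βl = 2π·l/λ = 2π × 0.114 = 40.9°
tan(βl) = 0.867
Z_in = Z_0·(Z_L + jZ_0·tanβl)/(Z_0 + jZ_L·tanβl) = 263 − j194 Ω
Γ_s = (Z_in − Z_s)/(Z_in + Z_s) = (213 − j194)/(313 − j194), |Γ_s| = 0.783

|Γ| ≈ 0.783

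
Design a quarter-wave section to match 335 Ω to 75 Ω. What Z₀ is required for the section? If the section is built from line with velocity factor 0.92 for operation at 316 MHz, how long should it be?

Z_qwt = √(Z_0·R_L) = √(75 × 335) = √25120
λ = 0.92·c/f = 0.873 m, so l = λ/4 = 0.218 m

Z_qwt ≈ 159 Ω; length ≈ 21.8 cm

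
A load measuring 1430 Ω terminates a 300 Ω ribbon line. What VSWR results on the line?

Γ = (1430 − 300)/(1430 + 300) = 0.653
VSWR = (1 + 0.653)/(1 − 0.653)

VSWR ≈ 4.77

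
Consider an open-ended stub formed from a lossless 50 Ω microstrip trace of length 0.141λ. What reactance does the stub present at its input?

βl = 2π × 0.141 = 50.8°
tan(βl) = 1.22
For an open-ended stub, Z_in = −jZ_0·cot(βl) = −jZ_0/tan(βl)

X_in ≈ -40.8 Ω (capacitive)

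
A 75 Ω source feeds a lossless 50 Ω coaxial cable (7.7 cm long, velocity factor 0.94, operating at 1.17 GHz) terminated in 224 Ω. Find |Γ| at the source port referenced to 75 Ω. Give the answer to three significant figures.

|Γ| ≈ 0.717

λ = v/f = 0.94·c / 1.17 GHz = 0.241 m
βl = 2π·l/λ = 2π × 0.319 = 115°
tan(βl) = -2.14
Z_in = Z_0·(Z_L + jZ_0·tanβl)/(Z_0 + jZ_L·tanβl) = 13.4 + j21.9 Ω
Γ_s = (Z_in − Z_s)/(Z_in + Z_s) = (-61.6 + j21.9)/(88.4 + j21.9), |Γ_s| = 0.717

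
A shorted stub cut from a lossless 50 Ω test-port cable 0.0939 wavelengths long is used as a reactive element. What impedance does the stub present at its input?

βl = 2π × 0.0939 = 33.8°
tan(βl) = 0.67
For a shorted stub, Z_in = jZ_0·tan(βl)

Z_in ≈ +j33.5 Ω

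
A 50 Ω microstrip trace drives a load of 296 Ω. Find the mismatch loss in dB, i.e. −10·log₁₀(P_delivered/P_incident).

mismatch loss ≈ 3.06 dB

Γ = (296 − 50)/(296 + 50) = 0.711
|Γ|² = 0.505, so P_del/P_inc = 1 − |Γ|² = 0.495
ML = −10·log₁₀(1 − |Γ|²)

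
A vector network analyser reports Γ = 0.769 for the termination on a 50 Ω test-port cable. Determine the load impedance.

Z_L = Z_0·(1 + Γ)/(1 − Γ) = 50·(1.77)/(0.231)

Z_L ≈ 383 Ω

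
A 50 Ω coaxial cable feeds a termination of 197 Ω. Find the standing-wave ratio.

VSWR ≈ 3.94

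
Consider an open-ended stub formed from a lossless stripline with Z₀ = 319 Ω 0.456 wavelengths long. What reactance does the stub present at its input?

X_in ≈ 1120 Ω (inductive)

βl = 2π × 0.456 = 164°
tan(βl) = -0.284
For an open-ended stub, Z_in = −jZ_0·cot(βl) = −jZ_0/tan(βl)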